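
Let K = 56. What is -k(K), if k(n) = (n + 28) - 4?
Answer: -80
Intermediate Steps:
k(n) = 24 + n (k(n) = (28 + n) - 4 = 24 + n)
-k(K) = -(24 + 56) = -1*80 = -80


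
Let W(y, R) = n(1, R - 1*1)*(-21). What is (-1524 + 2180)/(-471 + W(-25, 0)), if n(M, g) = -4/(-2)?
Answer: -656/513 ≈ -1.2788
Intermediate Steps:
n(M, g) = 2 (n(M, g) = -4*(-½) = 2)
W(y, R) = -42 (W(y, R) = 2*(-21) = -42)
(-1524 + 2180)/(-471 + W(-25, 0)) = (-1524 + 2180)/(-471 - 42) = 656/(-513) = 656*(-1/513) = -656/513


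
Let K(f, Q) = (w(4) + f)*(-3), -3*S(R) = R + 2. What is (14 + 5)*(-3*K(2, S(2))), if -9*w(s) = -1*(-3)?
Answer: 285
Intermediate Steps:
S(R) = -⅔ - R/3 (S(R) = -(R + 2)/3 = -(2 + R)/3 = -⅔ - R/3)
w(s) = -⅓ (w(s) = -(-1)*(-3)/9 = -⅑*3 = -⅓)
K(f, Q) = 1 - 3*f (K(f, Q) = (-⅓ + f)*(-3) = 1 - 3*f)
(14 + 5)*(-3*K(2, S(2))) = (14 + 5)*(-3*(1 - 3*2)) = 19*(-3*(1 - 6)) = 19*(-3*(-5)) = 19*15 = 285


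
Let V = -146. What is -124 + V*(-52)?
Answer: 7468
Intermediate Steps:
-124 + V*(-52) = -124 - 146*(-52) = -124 + 7592 = 7468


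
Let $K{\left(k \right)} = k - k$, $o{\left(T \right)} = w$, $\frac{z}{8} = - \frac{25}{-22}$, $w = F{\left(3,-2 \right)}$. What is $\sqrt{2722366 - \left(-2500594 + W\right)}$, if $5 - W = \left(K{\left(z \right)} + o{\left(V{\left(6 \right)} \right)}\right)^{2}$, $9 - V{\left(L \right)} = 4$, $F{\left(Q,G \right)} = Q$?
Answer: $2 \sqrt{1305741} \approx 2285.4$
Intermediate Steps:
$V{\left(L \right)} = 5$ ($V{\left(L \right)} = 9 - 4 = 5$)
$w = 3$
$z = \frac{100}{11}$ ($z = 8 \left(- \frac{25}{-22}\right) = 8 \left(\left(-25\right) \left(- \frac{1}{22}\right)\right) = 8 \cdot \frac{25}{22} = \frac{100}{11} \approx 9.0909$)
$o{\left(T \right)} = 3$
$K{\left(k \right)} = 0$
$W = -4$ ($W = 5 - \left(0 + 3\right)^{2} = 5 - 3^{2} = 5 - 9 = -4$)
$\sqrt{2722366 - \left(-2500594 + W\right)} = \sqrt{2722366 + \left(2500594 - -4\right)} = \sqrt{2722366 + \left(2500594 + 4\right)} = \sqrt{2722366 + 2500598} = \sqrt{5222964} = 2 \sqrt{1305741}$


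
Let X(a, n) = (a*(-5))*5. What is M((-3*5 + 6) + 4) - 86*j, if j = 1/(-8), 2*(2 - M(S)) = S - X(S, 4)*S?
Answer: -1189/4 ≈ -297.25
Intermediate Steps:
X(a, n) = -25*a (X(a, n) = -5*a*5 = -25*a)
M(S) = 2 - 25*S²/2 - S/2 (M(S) = 2 - (S - (-25*S)*S)/2 = 2 - (S - (-25)*S²)/2 = 2 - (S + 25*S²)/2 = 2 + (-25*S²/2 - S/2) = 2 - 25*S²/2 - S/2)
j = -⅛ ≈ -0.12500
M((-3*5 + 6) + 4) - 86*j = (2 - 25*((-3*5 + 6) + 4)²/2 - ((-3*5 + 6) + 4)/2) - 86*(-⅛) = (2 - 25*((-15 + 6) + 4)²/2 - ((-15 + 6) + 4)/2) + 43/4 = (2 - 25*(-9 + 4)²/2 - (-9 + 4)/2) + 43/4 = (2 - 25/2*(-5)² - ½*(-5)) + 43/4 = (2 - 25/2*25 + 5/2) + 43/4 = (2 - 625/2 + 5/2) + 43/4 = -308 + 43/4 = -1189/4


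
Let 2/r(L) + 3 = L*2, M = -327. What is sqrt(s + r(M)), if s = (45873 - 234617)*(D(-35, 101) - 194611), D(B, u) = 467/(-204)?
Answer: 2*sqrt(127283388559461010)/3723 ≈ 1.9166e+5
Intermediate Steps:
D(B, u) = -467/204 (D(B, u) = 467*(-1/204) = -467/204)
r(L) = 2/(-3 + 2*L) (r(L) = 2/(-3 + L*2) = 2/(-3 + 2*L))
s = 1873336623646/51 (s = (45873 - 234617)*(-467/204 - 194611) = -188744*(-39701111/204) = 1873336623646/51 ≈ 3.6732e+10)
sqrt(s + r(M)) = sqrt(1873336623646/51 + 2/(-3 + 2*(-327))) = sqrt(1873336623646/51 + 2/(-3 - 654)) = sqrt(1873336623646/51 + 2/(-657)) = sqrt(1873336623646/51 + 2*(-1/657)) = sqrt(1873336623646/51 - 2/657) = sqrt(410260720578440/11169) = 2*sqrt(127283388559461010)/3723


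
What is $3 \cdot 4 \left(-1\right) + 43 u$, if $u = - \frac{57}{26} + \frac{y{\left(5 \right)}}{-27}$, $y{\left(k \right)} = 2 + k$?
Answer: $- \frac{82427}{702} \approx -117.42$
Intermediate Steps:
$u = - \frac{1721}{702}$ ($u = - \frac{57}{26} + \frac{2 + 5}{-27} = \left(-57\right) \frac{1}{26} + 7 \left(- \frac{1}{27}\right) = - \frac{57}{26} - \frac{7}{27} = - \frac{1721}{702} \approx -2.4516$)
$3 \cdot 4 \left(-1\right) + 43 u = 3 \cdot 4 \left(-1\right) + 43 \left(- \frac{1721}{702}\right) = 12 \left(-1\right) - \frac{74003}{702} = -12 - \frac{74003}{702} = - \frac{82427}{702}$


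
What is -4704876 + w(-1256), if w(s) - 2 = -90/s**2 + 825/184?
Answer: -85354161929671/18141664 ≈ -4.7049e+6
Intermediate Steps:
w(s) = 1193/184 - 90/s**2 (w(s) = 2 + (-90/s**2 + 825/184) = 2 + (825/184 - 90/s**2) = 1193/184 - 90/s**2)
-4704876 + w(-1256) = -4704876 + (1193/184 - 90/(-1256)**2) = -4704876 + (1193/184 - 90*1/1577536) = -4704876 + (1193/184 - 45/788768) = -4704876 + 117623993/18141664 = -85354161929671/18141664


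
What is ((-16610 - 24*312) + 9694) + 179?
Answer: -14225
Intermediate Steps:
((-16610 - 24*312) + 9694) + 179 = ((-16610 - 7488) + 9694) + 179 = (-24098 + 9694) + 179 = -14404 + 179 = -14225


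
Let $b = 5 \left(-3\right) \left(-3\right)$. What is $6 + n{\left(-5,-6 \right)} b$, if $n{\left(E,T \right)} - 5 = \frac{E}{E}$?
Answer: $276$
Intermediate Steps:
$n{\left(E,T \right)} = 6$ ($n{\left(E,T \right)} = 5 + \frac{E}{E} = 5 + 1 = 6$)
$b = 45$ ($b = \left(-15\right) \left(-3\right) = 45$)
$6 + n{\left(-5,-6 \right)} b = 6 + 6 \cdot 45 = 6 + 270 = 276$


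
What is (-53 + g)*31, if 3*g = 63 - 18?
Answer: -1178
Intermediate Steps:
g = 15 (g = (63 - 18)/3 = (⅓)*45 = 15)
(-53 + g)*31 = (-53 + 15)*31 = -38*31 = -1178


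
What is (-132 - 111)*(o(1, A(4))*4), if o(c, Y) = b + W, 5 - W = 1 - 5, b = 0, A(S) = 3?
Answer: -8748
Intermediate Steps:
W = 9 (W = 5 - (1 - 5) = 5 - 1*(-4) = 5 + 4 = 9)
o(c, Y) = 9 (o(c, Y) = 0 + 9 = 9)
(-132 - 111)*(o(1, A(4))*4) = (-132 - 111)*(9*4) = -243*36 = -8748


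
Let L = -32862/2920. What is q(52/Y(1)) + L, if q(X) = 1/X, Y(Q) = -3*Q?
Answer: -107349/9490 ≈ -11.312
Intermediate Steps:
L = -16431/1460 (L = -32862*1/2920 = -16431/1460 ≈ -11.254)
q(52/Y(1)) + L = 1/(52/((-3*1))) - 16431/1460 = 1/(52/(-3)) - 16431/1460 = 1/(52*(-1/3)) - 16431/1460 = 1/(-52/3) - 16431/1460 = -3/52 - 16431/1460 = -107349/9490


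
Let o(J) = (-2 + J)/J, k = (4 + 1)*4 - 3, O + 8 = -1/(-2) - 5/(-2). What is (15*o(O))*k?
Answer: 357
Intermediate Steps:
O = -5 (O = -8 + (-1/(-2) - 5/(-2)) = -8 + (-1*(-½) - 5*(-½)) = -8 + (½ + 5/2) = -8 + 3 = -5)
k = 17 (k = 5*4 - 3 = 20 - 3 = 17)
o(J) = (-2 + J)/J
(15*o(O))*k = (15*((-2 - 5)/(-5)))*17 = (15*(-⅕*(-7)))*17 = (15*(7/5))*17 = 21*17 = 357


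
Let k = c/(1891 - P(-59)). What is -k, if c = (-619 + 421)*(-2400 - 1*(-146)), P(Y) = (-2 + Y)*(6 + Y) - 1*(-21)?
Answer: 446292/1363 ≈ 327.43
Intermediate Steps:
P(Y) = 21 + (-2 + Y)*(6 + Y) (P(Y) = (-2 + Y)*(6 + Y) + 21 = 21 + (-2 + Y)*(6 + Y))
c = 446292 (c = -198*(-2400 + 146) = -198*(-2254) = 446292)
k = -446292/1363 (k = 446292/(1891 - (9 + (-59)² + 4*(-59))) = 446292/(1891 - (9 + 3481 - 236)) = 446292/(1891 - 1*3254) = 446292/(1891 - 3254) = 446292/(-1363) = 446292*(-1/1363) = -446292/1363 ≈ -327.43)
-k = -1*(-446292/1363) = 446292/1363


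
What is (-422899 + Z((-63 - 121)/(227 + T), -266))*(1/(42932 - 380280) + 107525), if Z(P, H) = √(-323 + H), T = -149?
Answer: -15339960776963401/337348 + 36273343699*I*√589/337348 ≈ -4.5472e+10 + 2.6096e+6*I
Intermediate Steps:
(-422899 + Z((-63 - 121)/(227 + T), -266))*(1/(42932 - 380280) + 107525) = (-422899 + √(-323 - 266))*(1/(42932 - 380280) + 107525) = (-422899 + √(-589))*(1/(-337348) + 107525) = (-422899 + I*√589)*(-1/337348 + 107525) = (-422899 + I*√589)*(36273343699/337348) = -15339960776963401/337348 + 36273343699*I*√589/337348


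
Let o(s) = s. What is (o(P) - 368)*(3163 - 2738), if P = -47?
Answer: -176375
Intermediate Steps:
(o(P) - 368)*(3163 - 2738) = (-47 - 368)*(3163 - 2738) = -415*425 = -176375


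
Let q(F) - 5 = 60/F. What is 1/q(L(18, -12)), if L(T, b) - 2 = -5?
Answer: -1/15 ≈ -0.066667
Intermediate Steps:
L(T, b) = -3 (L(T, b) = 2 - 5 = -3)
q(F) = 5 + 60/F
1/q(L(18, -12)) = 1/(5 + 60/(-3)) = 1/(5 + 60*(-⅓)) = 1/(5 - 20) = 1/(-15) = -1/15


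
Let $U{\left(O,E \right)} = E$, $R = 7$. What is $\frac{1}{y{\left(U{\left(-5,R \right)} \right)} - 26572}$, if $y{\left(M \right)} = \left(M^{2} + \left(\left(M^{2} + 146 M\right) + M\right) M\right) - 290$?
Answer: $- \frac{1}{19267} \approx -5.1902 \cdot 10^{-5}$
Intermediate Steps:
$y{\left(M \right)} = -290 + M^{2} + M \left(M^{2} + 147 M\right)$ ($y{\left(M \right)} = \left(M^{2} + \left(M^{2} + 147 M\right) M\right) - 290 = \left(M^{2} + M \left(M^{2} + 147 M\right)\right) - 290 = -290 + M^{2} + M \left(M^{2} + 147 M\right)$)
$\frac{1}{y{\left(U{\left(-5,R \right)} \right)} - 26572} = \frac{1}{\left(-290 + 7^{3} + 148 \cdot 7^{2}\right) - 26572} = \frac{1}{\left(-290 + 343 + 148 \cdot 49\right) - 26572} = \frac{1}{\left(-290 + 343 + 7252\right) - 26572} = \frac{1}{7305 - 26572} = \frac{1}{-19267} = - \frac{1}{19267}$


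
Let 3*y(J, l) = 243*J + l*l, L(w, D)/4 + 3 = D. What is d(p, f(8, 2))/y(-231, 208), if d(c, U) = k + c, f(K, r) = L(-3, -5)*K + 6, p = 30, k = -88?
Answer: 174/12869 ≈ 0.013521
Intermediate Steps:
L(w, D) = -12 + 4*D
y(J, l) = 81*J + l**2/3 (y(J, l) = (243*J + l*l)/3 = (243*J + l**2)/3 = (l**2 + 243*J)/3 = 81*J + l**2/3)
f(K, r) = 6 - 32*K (f(K, r) = (-12 + 4*(-5))*K + 6 = (-12 - 20)*K + 6 = -32*K + 6 = 6 - 32*K)
d(c, U) = -88 + c
d(p, f(8, 2))/y(-231, 208) = (-88 + 30)/(81*(-231) + (1/3)*208**2) = -58/(-18711 + (1/3)*43264) = -58/(-18711 + 43264/3) = -58/(-12869/3) = -58*(-3/12869) = 174/12869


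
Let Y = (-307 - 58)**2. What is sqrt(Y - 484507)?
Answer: I*sqrt(351282) ≈ 592.69*I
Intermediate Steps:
Y = 133225 (Y = (-365)**2 = 133225)
sqrt(Y - 484507) = sqrt(133225 - 484507) = sqrt(-351282) = I*sqrt(351282)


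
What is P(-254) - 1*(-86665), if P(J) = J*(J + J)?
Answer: 215697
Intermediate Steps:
P(J) = 2*J² (P(J) = J*(2*J) = 2*J²)
P(-254) - 1*(-86665) = 2*(-254)² - 1*(-86665) = 2*64516 + 86665 = 129032 + 86665 = 215697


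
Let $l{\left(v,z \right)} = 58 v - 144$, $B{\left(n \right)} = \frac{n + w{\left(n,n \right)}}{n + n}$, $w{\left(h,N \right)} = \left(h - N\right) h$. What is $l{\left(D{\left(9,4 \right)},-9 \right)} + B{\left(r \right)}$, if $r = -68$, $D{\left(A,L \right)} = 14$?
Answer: $\frac{1337}{2} \approx 668.5$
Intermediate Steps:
$w{\left(h,N \right)} = h \left(h - N\right)$
$B{\left(n \right)} = \frac{1}{2}$ ($B{\left(n \right)} = \frac{n + n \left(n - n\right)}{n + n} = \frac{n + n 0}{2 n} = \left(n + 0\right) \frac{1}{2 n} = n \frac{1}{2 n} = \frac{1}{2}$)
$l{\left(v,z \right)} = -144 + 58 v$
$l{\left(D{\left(9,4 \right)},-9 \right)} + B{\left(r \right)} = \left(-144 + 58 \cdot 14\right) + \frac{1}{2} = \left(-144 + 812\right) + \frac{1}{2} = 668 + \frac{1}{2} = \frac{1337}{2}$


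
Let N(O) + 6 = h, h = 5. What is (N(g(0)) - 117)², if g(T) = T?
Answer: 13924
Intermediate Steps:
N(O) = -1 (N(O) = -6 + 5 = -1)
(N(g(0)) - 117)² = (-1 - 117)² = (-118)² = 13924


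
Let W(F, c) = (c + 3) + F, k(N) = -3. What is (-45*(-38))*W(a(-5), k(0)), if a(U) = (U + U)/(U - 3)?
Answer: 4275/2 ≈ 2137.5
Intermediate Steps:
a(U) = 2*U/(-3 + U) (a(U) = (2*U)/(-3 + U) = 2*U/(-3 + U))
W(F, c) = 3 + F + c (W(F, c) = (3 + c) + F = 3 + F + c)
(-45*(-38))*W(a(-5), k(0)) = (-45*(-38))*(3 + 2*(-5)/(-3 - 5) - 3) = 1710*(3 + 2*(-5)/(-8) - 3) = 1710*(3 + 2*(-5)*(-1/8) - 3) = 1710*(3 + 5/4 - 3) = 1710*(5/4) = 4275/2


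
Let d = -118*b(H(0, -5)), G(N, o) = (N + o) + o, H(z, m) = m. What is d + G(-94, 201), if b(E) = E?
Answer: 898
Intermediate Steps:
G(N, o) = N + 2*o
d = 590 (d = -118*(-5) = 590)
d + G(-94, 201) = 590 + (-94 + 2*201) = 590 + (-94 + 402) = 590 + 308 = 898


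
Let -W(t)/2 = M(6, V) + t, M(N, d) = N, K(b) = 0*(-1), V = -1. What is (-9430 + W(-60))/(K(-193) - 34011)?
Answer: 9322/34011 ≈ 0.27409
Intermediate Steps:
K(b) = 0
W(t) = -12 - 2*t (W(t) = -2*(6 + t) = -12 - 2*t)
(-9430 + W(-60))/(K(-193) - 34011) = (-9430 + (-12 - 2*(-60)))/(0 - 34011) = (-9430 + (-12 + 120))/(-34011) = (-9430 + 108)*(-1/34011) = -9322*(-1/34011) = 9322/34011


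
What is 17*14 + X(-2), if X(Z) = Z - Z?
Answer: 238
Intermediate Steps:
X(Z) = 0
17*14 + X(-2) = 17*14 + 0 = 238 + 0 = 238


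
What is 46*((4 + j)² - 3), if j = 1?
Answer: 1012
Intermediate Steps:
46*((4 + j)² - 3) = 46*((4 + 1)² - 3) = 46*(5² - 3) = 46*(25 - 3) = 46*22 = 1012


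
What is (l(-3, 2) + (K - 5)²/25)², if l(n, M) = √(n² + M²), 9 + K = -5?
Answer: 138446/625 + 722*√13/25 ≈ 325.64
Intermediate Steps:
K = -14 (K = -9 - 5 = -14)
l(n, M) = √(M² + n²)
(l(-3, 2) + (K - 5)²/25)² = (√(2² + (-3)²) + (-14 - 5)²/25)² = (√(4 + 9) + (-19)²*(1/25))² = (√13 + 361*(1/25))² = (√13 + 361/25)² = (361/25 + √13)²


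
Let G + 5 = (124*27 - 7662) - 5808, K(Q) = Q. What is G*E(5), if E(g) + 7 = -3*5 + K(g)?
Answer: 172159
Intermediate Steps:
E(g) = -22 + g (E(g) = -7 + (-3*5 + g) = -7 + (-15 + g) = -22 + g)
G = -10127 (G = -5 + ((124*27 - 7662) - 5808) = -5 + ((3348 - 7662) - 5808) = -5 + (-4314 - 5808) = -5 - 10122 = -10127)
G*E(5) = -10127*(-22 + 5) = -10127*(-17) = 172159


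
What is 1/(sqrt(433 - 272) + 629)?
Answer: 629/395480 - sqrt(161)/395480 ≈ 0.0015584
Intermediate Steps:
1/(sqrt(433 - 272) + 629) = 1/(sqrt(161) + 629) = 1/(629 + sqrt(161))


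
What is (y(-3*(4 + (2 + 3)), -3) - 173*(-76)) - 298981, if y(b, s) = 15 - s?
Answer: -285815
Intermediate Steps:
(y(-3*(4 + (2 + 3)), -3) - 173*(-76)) - 298981 = ((15 - 1*(-3)) - 173*(-76)) - 298981 = ((15 + 3) + 13148) - 298981 = (18 + 13148) - 298981 = 13166 - 298981 = -285815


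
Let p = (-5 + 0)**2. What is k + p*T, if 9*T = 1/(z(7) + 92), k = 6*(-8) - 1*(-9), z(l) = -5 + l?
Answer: -32969/846 ≈ -38.970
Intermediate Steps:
p = 25 (p = (-5)**2 = 25)
k = -39 (k = -48 + 9 = -39)
T = 1/846 (T = 1/(9*((-5 + 7) + 92)) = 1/(9*(2 + 92)) = (1/9)/94 = (1/9)*(1/94) = 1/846 ≈ 0.0011820)
k + p*T = -39 + 25*(1/846) = -39 + 25/846 = -32969/846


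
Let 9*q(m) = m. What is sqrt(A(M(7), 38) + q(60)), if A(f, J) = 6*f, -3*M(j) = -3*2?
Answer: 2*sqrt(42)/3 ≈ 4.3205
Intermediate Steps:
M(j) = 2 (M(j) = -(-1)*2 = -1/3*(-6) = 2)
q(m) = m/9
sqrt(A(M(7), 38) + q(60)) = sqrt(6*2 + (1/9)*60) = sqrt(12 + 20/3) = sqrt(56/3) = 2*sqrt(42)/3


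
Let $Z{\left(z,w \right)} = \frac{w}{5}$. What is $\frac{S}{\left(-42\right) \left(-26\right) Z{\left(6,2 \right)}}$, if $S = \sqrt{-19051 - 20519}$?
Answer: $\frac{5 i \sqrt{39570}}{2184} \approx 0.45541 i$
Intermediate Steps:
$Z{\left(z,w \right)} = \frac{w}{5}$ ($Z{\left(z,w \right)} = w \frac{1}{5} = \frac{w}{5}$)
$S = i \sqrt{39570}$ ($S = \sqrt{-39570} = i \sqrt{39570} \approx 198.92 i$)
$\frac{S}{\left(-42\right) \left(-26\right) Z{\left(6,2 \right)}} = \frac{i \sqrt{39570}}{\left(-42\right) \left(-26\right) \frac{1}{5} \cdot 2} = \frac{i \sqrt{39570}}{1092 \cdot \frac{2}{5}} = \frac{i \sqrt{39570}}{\frac{2184}{5}} = i \sqrt{39570} \cdot \frac{5}{2184} = \frac{5 i \sqrt{39570}}{2184}$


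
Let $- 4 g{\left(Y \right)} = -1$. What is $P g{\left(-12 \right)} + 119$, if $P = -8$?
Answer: $117$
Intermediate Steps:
$g{\left(Y \right)} = \frac{1}{4}$ ($g{\left(Y \right)} = \left(- \frac{1}{4}\right) \left(-1\right) = \frac{1}{4}$)
$P g{\left(-12 \right)} + 119 = \left(-8\right) \frac{1}{4} + 119 = -2 + 119 = 117$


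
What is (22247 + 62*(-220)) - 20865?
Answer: -12258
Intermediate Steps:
(22247 + 62*(-220)) - 20865 = (22247 - 13640) - 20865 = 8607 - 20865 = -12258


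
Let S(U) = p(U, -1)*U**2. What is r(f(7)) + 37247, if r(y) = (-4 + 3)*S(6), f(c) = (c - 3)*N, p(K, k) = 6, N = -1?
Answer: 37031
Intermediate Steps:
f(c) = 3 - c (f(c) = (c - 3)*(-1) = (-3 + c)*(-1) = 3 - c)
S(U) = 6*U**2
r(y) = -216 (r(y) = (-4 + 3)*(6*6**2) = -6*36 = -1*216 = -216)
r(f(7)) + 37247 = -216 + 37247 = 37031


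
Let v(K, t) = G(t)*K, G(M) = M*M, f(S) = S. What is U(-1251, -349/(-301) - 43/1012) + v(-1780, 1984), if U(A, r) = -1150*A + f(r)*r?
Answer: -649992239310250224295/92788470544 ≈ -7.0051e+9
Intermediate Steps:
G(M) = M**2
U(A, r) = r**2 - 1150*A (U(A, r) = -1150*A + r*r = -1150*A + r**2 = r**2 - 1150*A)
v(K, t) = K*t**2 (v(K, t) = t**2*K = K*t**2)
U(-1251, -349/(-301) - 43/1012) + v(-1780, 1984) = ((-349/(-301) - 43/1012)**2 - 1150*(-1251)) - 1780*1984**2 = ((-349*(-1/301) - 43*1/1012)**2 + 1438650) - 1780*3936256 = ((349/301 - 43/1012)**2 + 1438650) - 7006535680 = ((340245/304612)**2 + 1438650) - 7006535680 = (115766660025/92788470544 + 1438650) - 7006535680 = 133490248914785625/92788470544 - 7006535680 = -649992239310250224295/92788470544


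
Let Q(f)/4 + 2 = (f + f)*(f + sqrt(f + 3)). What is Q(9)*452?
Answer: 289280 + 65088*sqrt(3) ≈ 4.0202e+5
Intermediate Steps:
Q(f) = -8 + 8*f*(f + sqrt(3 + f)) (Q(f) = -8 + 4*((f + f)*(f + sqrt(f + 3))) = -8 + 4*((2*f)*(f + sqrt(3 + f))) = -8 + 4*(2*f*(f + sqrt(3 + f))) = -8 + 8*f*(f + sqrt(3 + f)))
Q(9)*452 = (-8 + 8*9**2 + 8*9*sqrt(3 + 9))*452 = (-8 + 8*81 + 8*9*sqrt(12))*452 = (-8 + 648 + 8*9*(2*sqrt(3)))*452 = (-8 + 648 + 144*sqrt(3))*452 = (640 + 144*sqrt(3))*452 = 289280 + 65088*sqrt(3)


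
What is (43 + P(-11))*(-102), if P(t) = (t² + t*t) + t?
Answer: -27948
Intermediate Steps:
P(t) = t + 2*t² (P(t) = (t² + t²) + t = 2*t² + t = t + 2*t²)
(43 + P(-11))*(-102) = (43 - 11*(1 + 2*(-11)))*(-102) = (43 - 11*(1 - 22))*(-102) = (43 - 11*(-21))*(-102) = (43 + 231)*(-102) = 274*(-102) = -27948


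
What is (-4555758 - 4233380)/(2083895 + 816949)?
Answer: -4394569/1450422 ≈ -3.0299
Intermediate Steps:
(-4555758 - 4233380)/(2083895 + 816949) = -8789138/2900844 = -8789138*1/2900844 = -4394569/1450422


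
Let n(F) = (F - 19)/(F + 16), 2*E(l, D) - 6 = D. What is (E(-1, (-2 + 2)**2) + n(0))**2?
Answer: 841/256 ≈ 3.2852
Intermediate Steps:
E(l, D) = 3 + D/2
n(F) = (-19 + F)/(16 + F)
(E(-1, (-2 + 2)**2) + n(0))**2 = ((3 + (-2 + 2)**2/2) + (-19 + 0)/(16 + 0))**2 = ((3 + (1/2)*0**2) - 19/16)**2 = ((3 + (1/2)*0) + (1/16)*(-19))**2 = ((3 + 0) - 19/16)**2 = (3 - 19/16)**2 = (29/16)**2 = 841/256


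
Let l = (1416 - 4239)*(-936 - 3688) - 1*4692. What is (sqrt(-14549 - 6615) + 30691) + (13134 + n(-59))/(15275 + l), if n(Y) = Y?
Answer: 80190276072/2612827 + 2*I*sqrt(5291) ≈ 30691.0 + 145.48*I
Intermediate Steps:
l = 13048860 (l = -2823*(-4624) - 4692 = 13053552 - 4692 = 13048860)
(sqrt(-14549 - 6615) + 30691) + (13134 + n(-59))/(15275 + l) = (sqrt(-14549 - 6615) + 30691) + (13134 - 59)/(15275 + 13048860) = (sqrt(-21164) + 30691) + 13075/13064135 = (2*I*sqrt(5291) + 30691) + 13075*(1/13064135) = (30691 + 2*I*sqrt(5291)) + 2615/2612827 = 80190276072/2612827 + 2*I*sqrt(5291)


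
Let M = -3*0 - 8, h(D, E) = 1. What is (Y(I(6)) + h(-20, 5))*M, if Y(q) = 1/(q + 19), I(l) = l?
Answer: -208/25 ≈ -8.3200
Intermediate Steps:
Y(q) = 1/(19 + q)
M = -8 (M = 0 - 8 = -8)
(Y(I(6)) + h(-20, 5))*M = (1/(19 + 6) + 1)*(-8) = (1/25 + 1)*(-8) = (26/25)*(-8) = -208/25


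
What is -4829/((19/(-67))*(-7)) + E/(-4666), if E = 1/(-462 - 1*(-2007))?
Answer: -2332411780843/958793010 ≈ -2432.7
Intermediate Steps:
E = 1/1545 (E = 1/(-462 + 2007) = 1/1545 ≈ 0.00064725)
-4829/((19/(-67))*(-7)) + E/(-4666) = -4829/((19/(-67))*(-7)) + (1/1545)/(-4666) = -4829/((19*(-1/67))*(-7)) + (1/1545)*(-1/4666) = -4829/((-19/67*(-7))) - 1/7208970 = -4829/133/67 - 1/7208970 = -4829*67/133 - 1/7208970 = -323543/133 - 1/7208970 = -2332411780843/958793010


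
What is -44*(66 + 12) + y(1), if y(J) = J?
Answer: -3431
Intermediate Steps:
-44*(66 + 12) + y(1) = -44*(66 + 12) + 1 = -44*78 + 1 = -3432 + 1 = -3431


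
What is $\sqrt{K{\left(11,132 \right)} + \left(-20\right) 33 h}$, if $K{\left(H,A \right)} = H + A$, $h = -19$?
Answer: $\sqrt{12683} \approx 112.62$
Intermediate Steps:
$K{\left(H,A \right)} = A + H$
$\sqrt{K{\left(11,132 \right)} + \left(-20\right) 33 h} = \sqrt{\left(132 + 11\right) + \left(-20\right) 33 \left(-19\right)} = \sqrt{143 - -12540} = \sqrt{143 + 12540} = \sqrt{12683}$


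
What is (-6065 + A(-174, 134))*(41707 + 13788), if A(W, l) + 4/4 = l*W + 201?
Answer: -1619399595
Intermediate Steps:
A(W, l) = 200 + W*l (A(W, l) = -1 + (l*W + 201) = -1 + (W*l + 201) = -1 + (201 + W*l) = 200 + W*l)
(-6065 + A(-174, 134))*(41707 + 13788) = (-6065 + (200 - 174*134))*(41707 + 13788) = (-6065 + (200 - 23316))*55495 = (-6065 - 23116)*55495 = -29181*55495 = -1619399595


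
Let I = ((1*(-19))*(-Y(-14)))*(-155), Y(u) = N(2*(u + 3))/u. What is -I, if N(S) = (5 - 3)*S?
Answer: 64790/7 ≈ 9255.7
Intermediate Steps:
N(S) = 2*S
Y(u) = (12 + 4*u)/u (Y(u) = (2*(2*(u + 3)))/u = (2*(2*(3 + u)))/u = (2*(6 + 2*u))/u = (12 + 4*u)/u)
I = -64790/7 (I = ((1*(-19))*(-(4 + 12/(-14))))*(-155) = -(-19)*(4 + 12*(-1/14))*(-155) = -(-19)*(4 - 6/7)*(-155) = -(-19)*22/7*(-155) = -19*(-22/7)*(-155) = (418/7)*(-155) = -64790/7 ≈ -9255.7)
-I = -1*(-64790/7) = 64790/7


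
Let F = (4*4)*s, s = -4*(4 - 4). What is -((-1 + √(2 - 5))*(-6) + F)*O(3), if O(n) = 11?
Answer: -66 + 66*I*√3 ≈ -66.0 + 114.32*I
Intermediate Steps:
s = 0 (s = -4*0 = 0)
F = 0 (F = (4*4)*0 = 16*0 = 0)
-((-1 + √(2 - 5))*(-6) + F)*O(3) = -((-1 + √(2 - 5))*(-6) + 0)*11 = -((-1 + √(-3))*(-6) + 0)*11 = -((-1 + I*√3)*(-6) + 0)*11 = -((6 - 6*I*√3) + 0)*11 = -(6 - 6*I*√3)*11 = -(66 - 66*I*√3) = -66 + 66*I*√3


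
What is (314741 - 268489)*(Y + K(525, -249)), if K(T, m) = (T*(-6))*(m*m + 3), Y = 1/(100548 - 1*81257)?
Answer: -174267146255936948/19291 ≈ -9.0336e+12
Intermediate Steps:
Y = 1/19291 (Y = 1/(100548 - 81257) = 1/19291 ≈ 5.1838e-5)
K(T, m) = -6*T*(3 + m²) (K(T, m) = (-6*T)*(m² + 3) = (-6*T)*(3 + m²) = -6*T*(3 + m²))
(314741 - 268489)*(Y + K(525, -249)) = (314741 - 268489)*(1/19291 - 6*525*(3 + (-249)²)) = 46252*(1/19291 - 6*525*(3 + 62001)) = 46252*(1/19291 - 6*525*62004) = 46252*(1/19291 - 195312600) = 46252*(-3767775366599/19291) = -174267146255936948/19291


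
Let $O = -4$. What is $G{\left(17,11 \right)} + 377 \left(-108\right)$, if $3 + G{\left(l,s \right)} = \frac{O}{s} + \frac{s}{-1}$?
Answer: $- \frac{448034}{11} \approx -40730.0$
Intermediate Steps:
$G{\left(l,s \right)} = -3 - s - \frac{4}{s}$ ($G{\left(l,s \right)} = -3 + \left(- \frac{4}{s} + \frac{s}{-1}\right) = -3 + \left(- \frac{4}{s} + s \left(-1\right)\right) = -3 - \left(s + \frac{4}{s}\right) = -3 - s - \frac{4}{s}$)
$G{\left(17,11 \right)} + 377 \left(-108\right) = \left(-3 - 11 - \frac{4}{11}\right) + 377 \left(-108\right) = \left(-3 - 11 - \frac{4}{11}\right) - 40716 = - \frac{158}{11} - 40716 = - \frac{448034}{11}$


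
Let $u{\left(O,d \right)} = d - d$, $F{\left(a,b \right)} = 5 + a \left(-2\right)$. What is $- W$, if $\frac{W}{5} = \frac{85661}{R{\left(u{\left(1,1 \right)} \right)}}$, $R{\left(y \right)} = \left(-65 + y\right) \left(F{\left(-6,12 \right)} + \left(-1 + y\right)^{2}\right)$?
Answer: $\frac{85661}{234} \approx 366.07$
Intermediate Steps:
$F{\left(a,b \right)} = 5 - 2 a$
$u{\left(O,d \right)} = 0$
$R{\left(y \right)} = \left(-65 + y\right) \left(17 + \left(-1 + y\right)^{2}\right)$ ($R{\left(y \right)} = \left(-65 + y\right) \left(\left(5 - -12\right) + \left(-1 + y\right)^{2}\right) = \left(-65 + y\right) \left(\left(5 + 12\right) + \left(-1 + y\right)^{2}\right) = \left(-65 + y\right) \left(17 + \left(-1 + y\right)^{2}\right)$)
$W = - \frac{85661}{234}$ ($W = 5 \frac{85661}{-1170 + 0^{3} - 67 \cdot 0^{2} + 148 \cdot 0} = 5 \frac{85661}{-1170 + 0 - 0 + 0} = 5 \frac{85661}{-1170 + 0 + 0 + 0} = 5 \frac{85661}{-1170} = 5 \cdot 85661 \left(- \frac{1}{1170}\right) = 5 \left(- \frac{85661}{1170}\right) = - \frac{85661}{234} \approx -366.07$)
$- W = \left(-1\right) \left(- \frac{85661}{234}\right) = \frac{85661}{234}$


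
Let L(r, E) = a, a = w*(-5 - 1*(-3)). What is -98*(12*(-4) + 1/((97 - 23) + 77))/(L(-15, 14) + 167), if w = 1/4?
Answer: 1420412/50283 ≈ 28.248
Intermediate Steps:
w = ¼ (w = 1*(¼) = ¼ ≈ 0.25000)
a = -½ (a = (-5 - 1*(-3))/4 = (-5 + 3)/4 = (¼)*(-2) = -½ ≈ -0.50000)
L(r, E) = -½
-98*(12*(-4) + 1/((97 - 23) + 77))/(L(-15, 14) + 167) = -98*(12*(-4) + 1/((97 - 23) + 77))/(-½ + 167) = -98*(-48 + 1/(74 + 77))/333/2 = -98*(-48 + 1/151)*2/333 = -(-710206)*2/(151*333) = -98*(-14494/50283) = 1420412/50283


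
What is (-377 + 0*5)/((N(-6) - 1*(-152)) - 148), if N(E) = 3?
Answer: -377/7 ≈ -53.857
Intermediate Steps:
(-377 + 0*5)/((N(-6) - 1*(-152)) - 148) = (-377 + 0*5)/((3 - 1*(-152)) - 148) = (-377 + 0)/((3 + 152) - 148) = -377/(155 - 148) = -377/7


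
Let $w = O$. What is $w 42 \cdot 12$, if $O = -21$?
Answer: $-10584$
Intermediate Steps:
$w = -21$
$w 42 \cdot 12 = \left(-21\right) 42 \cdot 12 = \left(-882\right) 12 = -10584$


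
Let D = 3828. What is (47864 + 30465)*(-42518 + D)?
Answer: -3030549010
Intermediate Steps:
(47864 + 30465)*(-42518 + D) = (47864 + 30465)*(-42518 + 3828) = 78329*(-38690) = -3030549010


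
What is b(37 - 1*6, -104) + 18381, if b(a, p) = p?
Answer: 18277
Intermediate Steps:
b(37 - 1*6, -104) + 18381 = -104 + 18381 = 18277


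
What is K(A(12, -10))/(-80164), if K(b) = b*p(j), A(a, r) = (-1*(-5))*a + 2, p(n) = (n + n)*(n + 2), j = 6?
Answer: -1488/20041 ≈ -0.074248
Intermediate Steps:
p(n) = 2*n*(2 + n) (p(n) = (2*n)*(2 + n) = 2*n*(2 + n))
A(a, r) = 2 + 5*a (A(a, r) = 5*a + 2 = 2 + 5*a)
K(b) = 96*b (K(b) = b*(2*6*(2 + 6)) = b*(2*6*8) = b*96 = 96*b)
K(A(12, -10))/(-80164) = (96*(2 + 5*12))/(-80164) = (96*(2 + 60))*(-1/80164) = (96*62)*(-1/80164) = 5952*(-1/80164) = -1488/20041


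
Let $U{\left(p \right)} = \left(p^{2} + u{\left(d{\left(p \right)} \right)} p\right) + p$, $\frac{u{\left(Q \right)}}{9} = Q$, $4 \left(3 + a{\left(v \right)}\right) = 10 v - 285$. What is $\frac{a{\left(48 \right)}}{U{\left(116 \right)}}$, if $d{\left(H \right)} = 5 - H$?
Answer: $- \frac{61}{136416} \approx -0.00044716$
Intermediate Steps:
$a{\left(v \right)} = - \frac{297}{4} + \frac{5 v}{2}$ ($a{\left(v \right)} = -3 + \frac{10 v - 285}{4} = -3 + \frac{-285 + 10 v}{4} = -3 + \left(- \frac{285}{4} + \frac{5 v}{2}\right) = - \frac{297}{4} + \frac{5 v}{2}$)
$u{\left(Q \right)} = 9 Q$
$U{\left(p \right)} = p + p^{2} + p \left(45 - 9 p\right)$ ($U{\left(p \right)} = \left(p^{2} + 9 \left(5 - p\right) p\right) + p = \left(p^{2} + \left(45 - 9 p\right) p\right) + p = \left(p^{2} + p \left(45 - 9 p\right)\right) + p = p + p^{2} + p \left(45 - 9 p\right)$)
$\frac{a{\left(48 \right)}}{U{\left(116 \right)}} = \frac{- \frac{297}{4} + \frac{5}{2} \cdot 48}{2 \cdot 116 \left(23 - 464\right)} = \frac{- \frac{297}{4} + 120}{2 \cdot 116 \left(23 - 464\right)} = \frac{183}{4 \cdot 2 \cdot 116 \left(-441\right)} = \frac{183}{4 \left(-102312\right)} = \frac{183}{4} \left(- \frac{1}{102312}\right) = - \frac{61}{136416}$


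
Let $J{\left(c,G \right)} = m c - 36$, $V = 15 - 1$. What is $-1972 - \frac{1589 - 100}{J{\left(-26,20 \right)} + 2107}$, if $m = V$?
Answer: $- \frac{3367693}{1707} \approx -1972.9$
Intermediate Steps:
$V = 14$ ($V = 15 - 1 = 14$)
$m = 14$
$J{\left(c,G \right)} = -36 + 14 c$ ($J{\left(c,G \right)} = 14 c - 36 = -36 + 14 c$)
$-1972 - \frac{1589 - 100}{J{\left(-26,20 \right)} + 2107} = -1972 - \frac{1589 - 100}{\left(-36 + 14 \left(-26\right)\right) + 2107} = -1972 - \frac{1489}{\left(-36 - 364\right) + 2107} = -1972 - \frac{1489}{-400 + 2107} = -1972 - \frac{1489}{1707} = - \frac{3367693}{1707}$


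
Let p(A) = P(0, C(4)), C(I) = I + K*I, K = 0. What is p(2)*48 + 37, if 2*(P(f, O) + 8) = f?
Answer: -347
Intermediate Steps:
C(I) = I (C(I) = I + 0*I = I + 0 = I)
P(f, O) = -8 + f/2
p(A) = -8 (p(A) = -8 + (1/2)*0 = -8 + 0 = -8)
p(2)*48 + 37 = -8*48 + 37 = -384 + 37 = -347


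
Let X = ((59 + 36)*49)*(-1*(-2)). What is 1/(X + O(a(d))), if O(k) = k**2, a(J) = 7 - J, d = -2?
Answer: 1/9391 ≈ 0.00010648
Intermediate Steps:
X = 9310 (X = (95*49)*2 = 4655*2 = 9310)
1/(X + O(a(d))) = 1/(9310 + (7 - 1*(-2))**2) = 1/(9310 + (7 + 2)**2) = 1/(9310 + 9**2) = 1/(9310 + 81) = 1/9391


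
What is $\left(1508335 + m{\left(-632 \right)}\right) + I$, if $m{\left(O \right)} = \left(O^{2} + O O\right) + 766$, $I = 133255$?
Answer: $2441204$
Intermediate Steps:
$m{\left(O \right)} = 766 + 2 O^{2}$ ($m{\left(O \right)} = \left(O^{2} + O^{2}\right) + 766 = 2 O^{2} + 766 = 766 + 2 O^{2}$)
$\left(1508335 + m{\left(-632 \right)}\right) + I = \left(1508335 + \left(766 + 2 \left(-632\right)^{2}\right)\right) + 133255 = \left(1508335 + \left(766 + 2 \cdot 399424\right)\right) + 133255 = \left(1508335 + \left(766 + 798848\right)\right) + 133255 = \left(1508335 + 799614\right) + 133255 = 2307949 + 133255 = 2441204$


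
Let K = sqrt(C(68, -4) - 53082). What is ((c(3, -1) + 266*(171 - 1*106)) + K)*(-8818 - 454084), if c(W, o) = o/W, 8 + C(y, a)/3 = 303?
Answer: -24010263838/3 - 462902*I*sqrt(52197) ≈ -8.0034e+9 - 1.0576e+8*I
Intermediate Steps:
C(y, a) = 885 (C(y, a) = -24 + 3*303 = -24 + 909 = 885)
K = I*sqrt(52197) (K = sqrt(885 - 53082) = sqrt(-52197) = I*sqrt(52197) ≈ 228.47*I)
((c(3, -1) + 266*(171 - 1*106)) + K)*(-8818 - 454084) = ((-1/3 + 266*(171 - 1*106)) + I*sqrt(52197))*(-8818 - 454084) = ((-1*1/3 + 266*(171 - 106)) + I*sqrt(52197))*(-462902) = ((-1/3 + 266*65) + I*sqrt(52197))*(-462902) = ((-1/3 + 17290) + I*sqrt(52197))*(-462902) = (51869/3 + I*sqrt(52197))*(-462902) = -24010263838/3 - 462902*I*sqrt(52197)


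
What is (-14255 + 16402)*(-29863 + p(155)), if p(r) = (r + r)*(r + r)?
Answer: 142210839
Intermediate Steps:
p(r) = 4*r**2 (p(r) = (2*r)*(2*r) = 4*r**2)
(-14255 + 16402)*(-29863 + p(155)) = (-14255 + 16402)*(-29863 + 4*155**2) = 2147*(-29863 + 4*24025) = 2147*(-29863 + 96100) = 2147*66237 = 142210839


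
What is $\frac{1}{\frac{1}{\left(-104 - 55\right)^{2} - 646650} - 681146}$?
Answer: $- \frac{621369}{423243008875} \approx -1.4681 \cdot 10^{-6}$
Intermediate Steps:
$\frac{1}{\frac{1}{\left(-104 - 55\right)^{2} - 646650} - 681146} = \frac{1}{\frac{1}{\left(-159\right)^{2} - 646650} - 681146} = \frac{1}{\frac{1}{25281 - 646650} - 681146} = \frac{1}{\frac{1}{-621369} - 681146} = \frac{1}{- \frac{1}{621369} - 681146} = \frac{1}{- \frac{423243008875}{621369}} = - \frac{621369}{423243008875}$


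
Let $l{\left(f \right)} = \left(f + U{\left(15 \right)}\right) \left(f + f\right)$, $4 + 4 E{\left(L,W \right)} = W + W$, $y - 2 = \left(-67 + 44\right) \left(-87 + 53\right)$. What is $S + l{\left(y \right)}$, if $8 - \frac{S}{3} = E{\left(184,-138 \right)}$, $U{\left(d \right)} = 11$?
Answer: $1246794$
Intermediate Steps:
$y = 784$ ($y = 2 + \left(-67 + 44\right) \left(-87 + 53\right) = 2 - -782 = 2 + 782 = 784$)
$E{\left(L,W \right)} = -1 + \frac{W}{2}$ ($E{\left(L,W \right)} = -1 + \frac{W + W}{4} = -1 + \frac{2 W}{4} = -1 + \frac{W}{2}$)
$l{\left(f \right)} = 2 f \left(11 + f\right)$ ($l{\left(f \right)} = \left(f + 11\right) \left(f + f\right) = \left(11 + f\right) 2 f = 2 f \left(11 + f\right)$)
$S = 234$ ($S = 24 - 3 \left(-1 + \frac{1}{2} \left(-138\right)\right) = 24 - 3 \left(-1 - 69\right) = 24 - -210 = 24 + 210 = 234$)
$S + l{\left(y \right)} = 234 + 2 \cdot 784 \left(11 + 784\right) = 234 + 2 \cdot 784 \cdot 795 = 234 + 1246560 = 1246794$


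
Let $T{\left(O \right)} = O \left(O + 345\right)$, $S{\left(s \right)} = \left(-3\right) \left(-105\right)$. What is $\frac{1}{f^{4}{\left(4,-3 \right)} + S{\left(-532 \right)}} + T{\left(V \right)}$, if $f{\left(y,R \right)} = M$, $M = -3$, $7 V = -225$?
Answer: $- \frac{195128951}{19404} \approx -10056.0$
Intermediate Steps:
$V = - \frac{225}{7}$ ($V = \frac{1}{7} \left(-225\right) = - \frac{225}{7} \approx -32.143$)
$f{\left(y,R \right)} = -3$
$S{\left(s \right)} = 315$
$T{\left(O \right)} = O \left(345 + O\right)$
$\frac{1}{f^{4}{\left(4,-3 \right)} + S{\left(-532 \right)}} + T{\left(V \right)} = \frac{1}{\left(-3\right)^{4} + 315} - \frac{225 \left(345 - \frac{225}{7}\right)}{7} = \frac{1}{81 + 315} - \frac{492750}{49} = \frac{1}{396} - \frac{492750}{49} = - \frac{195128951}{19404}$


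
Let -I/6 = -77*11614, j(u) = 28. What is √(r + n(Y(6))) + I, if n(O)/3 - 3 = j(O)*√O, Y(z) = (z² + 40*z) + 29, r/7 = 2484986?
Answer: 5365668 + √(17394911 + 84*√305) ≈ 5.3698e+6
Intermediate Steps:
r = 17394902 (r = 7*2484986 = 17394902)
Y(z) = 29 + z² + 40*z
n(O) = 9 + 84*√O (n(O) = 9 + 3*(28*√O) = 9 + 84*√O)
I = 5365668 (I = -(-462)*11614 = -6*(-894278) = 5365668)
√(r + n(Y(6))) + I = √(17394902 + (9 + 84*√(29 + 6² + 40*6))) + 5365668 = √(17394902 + (9 + 84*√(29 + 36 + 240))) + 5365668 = √(17394902 + (9 + 84*√305)) + 5365668 = √(17394911 + 84*√305) + 5365668 = 5365668 + √(17394911 + 84*√305)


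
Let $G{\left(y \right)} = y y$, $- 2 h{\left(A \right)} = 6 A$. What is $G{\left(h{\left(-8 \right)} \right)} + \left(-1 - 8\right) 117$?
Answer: $-477$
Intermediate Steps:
$h{\left(A \right)} = - 3 A$ ($h{\left(A \right)} = - \frac{6 A}{2} = - 3 A$)
$G{\left(y \right)} = y^{2}$
$G{\left(h{\left(-8 \right)} \right)} + \left(-1 - 8\right) 117 = \left(\left(-3\right) \left(-8\right)\right)^{2} + \left(-1 - 8\right) 117 = 24^{2} + \left(-1 - 8\right) 117 = 576 - 1053 = -477$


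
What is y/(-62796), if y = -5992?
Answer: 1498/15699 ≈ 0.095420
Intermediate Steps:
y/(-62796) = -5992/(-62796) = -5992*(-1/62796) = 1498/15699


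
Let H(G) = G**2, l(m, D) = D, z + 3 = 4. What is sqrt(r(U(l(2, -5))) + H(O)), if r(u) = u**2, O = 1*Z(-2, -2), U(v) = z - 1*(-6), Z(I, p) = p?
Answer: sqrt(53) ≈ 7.2801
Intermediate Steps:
z = 1 (z = -3 + 4 = 1)
U(v) = 7 (U(v) = 1 - 1*(-6) = 1 + 6 = 7)
O = -2 (O = 1*(-2) = -2)
sqrt(r(U(l(2, -5))) + H(O)) = sqrt(7**2 + (-2)**2) = sqrt(49 + 4) = sqrt(53)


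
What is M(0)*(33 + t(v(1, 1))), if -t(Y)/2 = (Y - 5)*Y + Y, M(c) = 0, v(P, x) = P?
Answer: 0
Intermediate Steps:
t(Y) = -2*Y - 2*Y*(-5 + Y) (t(Y) = -2*((Y - 5)*Y + Y) = -2*((-5 + Y)*Y + Y) = -2*(Y*(-5 + Y) + Y) = -2*(Y + Y*(-5 + Y)) = -2*Y - 2*Y*(-5 + Y))
M(0)*(33 + t(v(1, 1))) = 0*(33 + 2*1*(4 - 1*1)) = 0*(33 + 2*1*(4 - 1)) = 0*(33 + 2*1*3) = 0*(33 + 6) = 0*39 = 0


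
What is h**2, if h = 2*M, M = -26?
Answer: 2704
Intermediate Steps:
h = -52 (h = 2*(-26) = -52)
h**2 = (-52)**2 = 2704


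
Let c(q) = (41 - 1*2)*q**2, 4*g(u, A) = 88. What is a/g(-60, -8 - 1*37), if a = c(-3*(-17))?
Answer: 101439/22 ≈ 4610.9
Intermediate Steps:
g(u, A) = 22 (g(u, A) = (1/4)*88 = 22)
c(q) = 39*q**2 (c(q) = (41 - 2)*q**2 = 39*q**2)
a = 101439 (a = 39*(-3*(-17))**2 = 39*51**2 = 39*2601 = 101439)
a/g(-60, -8 - 1*37) = 101439/22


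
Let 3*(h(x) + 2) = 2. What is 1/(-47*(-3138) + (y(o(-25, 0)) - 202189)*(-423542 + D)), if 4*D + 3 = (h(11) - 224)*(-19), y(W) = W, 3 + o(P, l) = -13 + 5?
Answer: 1/85424070136 ≈ 1.1706e-11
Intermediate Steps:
h(x) = -4/3 (h(x) = -2 + (1/3)*2 = -2 + 2/3 = -4/3)
o(P, l) = -11 (o(P, l) = -3 + (-13 + 5) = -3 - 8 = -11)
D = 12835/12 (D = -3/4 + ((-4/3 - 224)*(-19))/4 = -3/4 + (-676/3*(-19))/4 = -3/4 + (1/4)*(12844/3) = -3/4 + 3211/3 = 12835/12 ≈ 1069.6)
1/(-47*(-3138) + (y(o(-25, 0)) - 202189)*(-423542 + D)) = 1/(-47*(-3138) + (-11 - 202189)*(-423542 + 12835/12)) = 1/(147486 - 202200*(-5069669/12)) = 1/(147486 + 85423922650) = 1/85424070136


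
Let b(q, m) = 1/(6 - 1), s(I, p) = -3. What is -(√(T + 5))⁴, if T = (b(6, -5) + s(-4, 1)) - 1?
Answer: -36/25 ≈ -1.4400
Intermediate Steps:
b(q, m) = ⅕ (b(q, m) = 1/5 = ⅕)
T = -19/5 (T = (⅕ - 3) - 1 = -14/5 - 1 = -19/5 ≈ -3.8000)
-(√(T + 5))⁴ = -(√(-19/5 + 5))⁴ = -(√(6/5))⁴ = -(√30/5)⁴ = -1*36/25 = -36/25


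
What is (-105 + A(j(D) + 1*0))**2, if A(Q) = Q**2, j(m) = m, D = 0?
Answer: 11025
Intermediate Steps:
(-105 + A(j(D) + 1*0))**2 = (-105 + (0 + 1*0)**2)**2 = (-105 + (0 + 0)**2)**2 = (-105 + 0**2)**2 = (-105 + 0)**2 = (-105)**2 = 11025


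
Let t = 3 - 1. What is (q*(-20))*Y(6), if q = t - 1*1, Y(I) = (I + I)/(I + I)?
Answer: -20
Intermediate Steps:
t = 2
Y(I) = 1 (Y(I) = (2*I)/((2*I)) = (2*I)*(1/(2*I)) = 1)
q = 1 (q = 2 - 1*1 = 2 - 1 = 1)
(q*(-20))*Y(6) = (1*(-20))*1 = -20*1 = -20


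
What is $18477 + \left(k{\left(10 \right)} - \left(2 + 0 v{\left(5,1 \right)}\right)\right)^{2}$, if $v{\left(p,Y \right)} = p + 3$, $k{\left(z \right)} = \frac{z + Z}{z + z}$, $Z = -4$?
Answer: $\frac{1847989}{100} \approx 18480.0$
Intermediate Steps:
$k{\left(z \right)} = \frac{-4 + z}{2 z}$ ($k{\left(z \right)} = \frac{z - 4}{z + z} = \frac{-4 + z}{2 z}$)
$v{\left(p,Y \right)} = 3 + p$
$18477 + \left(k{\left(10 \right)} - \left(2 + 0 v{\left(5,1 \right)}\right)\right)^{2} = 18477 + \left(\frac{-4 + 10}{2 \cdot 10} - \left(2 + 0 \left(3 + 5\right)\right)\right)^{2} = 18477 + \left(\frac{1}{2} \cdot \frac{1}{10} \cdot 6 + \left(0 \cdot 8 - 2\right)\right)^{2} = 18477 + \left(\frac{3}{10} + \left(0 - 2\right)\right)^{2} = 18477 + \left(\frac{3}{10} - 2\right)^{2} = 18477 + \left(- \frac{17}{10}\right)^{2} = 18477 + \frac{289}{100} = \frac{1847989}{100}$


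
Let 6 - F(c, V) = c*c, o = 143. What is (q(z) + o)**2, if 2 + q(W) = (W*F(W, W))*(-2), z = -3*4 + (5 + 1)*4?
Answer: 11923209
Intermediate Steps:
F(c, V) = 6 - c**2 (F(c, V) = 6 - c*c = 6 - c**2)
z = 12 (z = -12 + 6*4 = -12 + 24 = 12)
q(W) = -2 - 2*W*(6 - W**2) (q(W) = -2 + (W*(6 - W**2))*(-2) = -2 - 2*W*(6 - W**2))
(q(z) + o)**2 = ((-2 + 2*12*(-6 + 12**2)) + 143)**2 = ((-2 + 2*12*(-6 + 144)) + 143)**2 = ((-2 + 2*12*138) + 143)**2 = ((-2 + 3312) + 143)**2 = (3310 + 143)**2 = 3453**2 = 11923209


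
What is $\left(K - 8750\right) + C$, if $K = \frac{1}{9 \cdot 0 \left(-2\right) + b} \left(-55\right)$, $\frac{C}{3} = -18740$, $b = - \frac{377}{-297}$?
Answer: $- \frac{24510025}{377} \approx -65013.0$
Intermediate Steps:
$b = \frac{377}{297}$ ($b = \left(-377\right) \left(- \frac{1}{297}\right) = \frac{377}{297} \approx 1.2694$)
$C = -56220$ ($C = 3 \left(-18740\right) = -56220$)
$K = - \frac{16335}{377}$ ($K = \frac{1}{9 \cdot 0 \left(-2\right) + \frac{377}{297}} \left(-55\right) = \frac{1}{0 \left(-2\right) + \frac{377}{297}} \left(-55\right) = \frac{1}{0 + \frac{377}{297}} \left(-55\right) = \frac{1}{\frac{377}{297}} \left(-55\right) = \frac{297}{377} \left(-55\right) = - \frac{16335}{377} \approx -43.329$)
$\left(K - 8750\right) + C = \left(- \frac{16335}{377} - 8750\right) - 56220 = - \frac{3315085}{377} - 56220 = - \frac{24510025}{377}$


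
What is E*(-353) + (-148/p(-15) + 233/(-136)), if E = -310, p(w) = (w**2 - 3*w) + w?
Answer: 223232521/2040 ≈ 1.0943e+5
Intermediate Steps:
p(w) = w**2 - 2*w
E*(-353) + (-148/p(-15) + 233/(-136)) = -310*(-353) + (-148*(-1/(15*(-2 - 15))) + 233/(-136)) = 109430 + (-148/((-15*(-17))) + 233*(-1/136)) = 109430 + (-148/255 - 233/136) = 109430 - 4679/2040 = 223232521/2040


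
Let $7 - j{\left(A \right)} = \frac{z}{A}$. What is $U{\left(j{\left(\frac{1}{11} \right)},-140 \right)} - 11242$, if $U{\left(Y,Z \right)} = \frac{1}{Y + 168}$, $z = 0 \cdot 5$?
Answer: $- \frac{1967349}{175} \approx -11242.0$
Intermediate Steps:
$z = 0$
$j{\left(A \right)} = 7$ ($j{\left(A \right)} = 7 - \frac{0}{A} = 7 - 0 = 7 + 0 = 7$)
$U{\left(Y,Z \right)} = \frac{1}{168 + Y}$
$U{\left(j{\left(\frac{1}{11} \right)},-140 \right)} - 11242 = \frac{1}{168 + 7} - 11242 = \frac{1}{175} - 11242 = - \frac{1967349}{175}$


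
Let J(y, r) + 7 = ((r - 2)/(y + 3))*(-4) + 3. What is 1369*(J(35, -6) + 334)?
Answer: 8605534/19 ≈ 4.5292e+5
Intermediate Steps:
J(y, r) = -4 - 4*(-2 + r)/(3 + y) (J(y, r) = -7 + (((r - 2)/(y + 3))*(-4) + 3) = -7 + (((-2 + r)/(3 + y))*(-4) + 3) = -7 + (-4*(-2 + r)/(3 + y) + 3) = -7 + (3 - 4*(-2 + r)/(3 + y)) = -4 - 4*(-2 + r)/(3 + y))
1369*(J(35, -6) + 334) = 1369*(4*(-1 - 1*(-6) - 1*35)/(3 + 35) + 334) = 1369*(4*(-1 + 6 - 35)/38 + 334) = 1369*(4*(1/38)*(-30) + 334) = 1369*(-60/19 + 334) = 1369*(6286/19) = 8605534/19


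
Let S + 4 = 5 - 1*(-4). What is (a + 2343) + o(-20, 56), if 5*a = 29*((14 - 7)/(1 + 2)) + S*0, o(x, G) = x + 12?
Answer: 35228/15 ≈ 2348.5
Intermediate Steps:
S = 5 (S = -4 + (5 - 1*(-4)) = -4 + (5 + 4) = -4 + 9 = 5)
o(x, G) = 12 + x
a = 203/15 (a = (29*((14 - 7)/(1 + 2)) + 5*0)/5 = (29*(7/3) + 0)/5 = (203/3 + 0)/5 = (1/5)*(203/3) = 203/15 ≈ 13.533)
(a + 2343) + o(-20, 56) = (203/15 + 2343) + (12 - 20) = 35348/15 - 8 = 35228/15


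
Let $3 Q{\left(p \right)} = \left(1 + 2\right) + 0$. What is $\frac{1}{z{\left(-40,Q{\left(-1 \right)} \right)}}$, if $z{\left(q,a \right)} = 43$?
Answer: $\frac{1}{43} \approx 0.023256$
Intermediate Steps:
$Q{\left(p \right)} = 1$ ($Q{\left(p \right)} = \frac{\left(1 + 2\right) + 0}{3} = \frac{3 + 0}{3} = \frac{1}{3} \cdot 3 = 1$)
$\frac{1}{z{\left(-40,Q{\left(-1 \right)} \right)}} = \frac{1}{43}$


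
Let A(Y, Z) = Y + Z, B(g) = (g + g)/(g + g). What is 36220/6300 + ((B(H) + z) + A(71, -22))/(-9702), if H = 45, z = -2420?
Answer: 145372/24255 ≈ 5.9935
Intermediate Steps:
B(g) = 1 (B(g) = (2*g)/((2*g)) = (2*g)*(1/(2*g)) = 1)
36220/6300 + ((B(H) + z) + A(71, -22))/(-9702) = 36220/6300 + ((1 - 2420) + (71 - 22))/(-9702) = 36220*(1/6300) + (-2419 + 49)*(-1/9702) = 1811/315 - 2370*(-1/9702) = 1811/315 + 395/1617 = 145372/24255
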